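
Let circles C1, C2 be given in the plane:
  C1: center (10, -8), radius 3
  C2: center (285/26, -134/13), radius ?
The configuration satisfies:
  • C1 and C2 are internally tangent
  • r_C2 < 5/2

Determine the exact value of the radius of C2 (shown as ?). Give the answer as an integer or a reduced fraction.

1. [int C1,C2]  r_C2² − 6r_C2 + 11/4 = 0  ⇒  r_C2 = 1/2 or 11/2
2. given r_C2 < 5/2: keep 1/2

1/2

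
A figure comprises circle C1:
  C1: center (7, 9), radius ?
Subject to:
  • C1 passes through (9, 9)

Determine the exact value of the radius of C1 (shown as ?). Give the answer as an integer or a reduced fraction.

1. [C1∋P]  r_C1² − 4 = 0  ⇒  r_C1 = 2 (r>0 drops 1)

2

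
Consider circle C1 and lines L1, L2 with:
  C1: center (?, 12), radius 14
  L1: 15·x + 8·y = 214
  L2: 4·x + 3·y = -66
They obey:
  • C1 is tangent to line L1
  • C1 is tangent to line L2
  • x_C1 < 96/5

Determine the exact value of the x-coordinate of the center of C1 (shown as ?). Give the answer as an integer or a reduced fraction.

1. [C1‖L1]  x_C1² − (236/15)x_C1 − 2848/15 = 0  ⇒  x_C1 = -8 or 356/15
2. [C1‖L2]  x_C1² + 51x_C1 + 344 = 0  ⇒  x_C1 = -43 or -8

-8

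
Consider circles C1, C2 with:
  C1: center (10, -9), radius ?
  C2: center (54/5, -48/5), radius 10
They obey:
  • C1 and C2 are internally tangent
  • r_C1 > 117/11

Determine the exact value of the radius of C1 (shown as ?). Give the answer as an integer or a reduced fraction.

1. [int C1,C2]  r_C1² − 20r_C1 + 99 = 0  ⇒  r_C1 = 9 or 11
2. given r_C1 > 117/11: keep 11

11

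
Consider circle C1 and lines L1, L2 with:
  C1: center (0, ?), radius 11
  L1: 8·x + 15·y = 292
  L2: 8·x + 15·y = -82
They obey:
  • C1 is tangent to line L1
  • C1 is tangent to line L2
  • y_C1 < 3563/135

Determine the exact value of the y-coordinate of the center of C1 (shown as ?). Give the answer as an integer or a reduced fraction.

1. [C1‖L1]  y_C1² − (584/15)y_C1 + 3353/15 = 0  ⇒  y_C1 = 7 or 479/15
2. [C1‖L2]  y_C1² + (164/15)y_C1 − 1883/15 = 0  ⇒  y_C1 = -269/15 or 7

7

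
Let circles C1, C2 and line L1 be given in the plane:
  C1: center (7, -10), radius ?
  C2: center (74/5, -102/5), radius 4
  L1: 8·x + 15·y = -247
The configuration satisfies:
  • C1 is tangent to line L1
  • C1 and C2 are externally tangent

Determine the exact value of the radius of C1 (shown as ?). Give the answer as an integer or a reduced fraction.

1. [C1‖L1]  r_C1² − 81 = 0  ⇒  r_C1 = 9 (r>0 drops 1)
2. [ext C1·C2]  r_C1² + 8r_C1 − 153 = 0  ⇒  r_C1 = 9 (r>0 drops 1)

9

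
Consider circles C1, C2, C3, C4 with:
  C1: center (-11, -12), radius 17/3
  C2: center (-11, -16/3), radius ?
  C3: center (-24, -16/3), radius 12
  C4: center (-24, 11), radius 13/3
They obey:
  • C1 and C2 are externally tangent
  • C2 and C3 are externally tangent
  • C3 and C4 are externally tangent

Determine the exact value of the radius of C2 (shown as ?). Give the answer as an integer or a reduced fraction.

1

1. [ext C1·C2]  r_C2² + (34/3)r_C2 − 37/3 = 0  ⇒  r_C2 = 1 (r>0 drops 1)
2. [ext C2·C3]  r_C2² + 24r_C2 − 25 = 0  ⇒  r_C2 = 1 (r>0 drops 1)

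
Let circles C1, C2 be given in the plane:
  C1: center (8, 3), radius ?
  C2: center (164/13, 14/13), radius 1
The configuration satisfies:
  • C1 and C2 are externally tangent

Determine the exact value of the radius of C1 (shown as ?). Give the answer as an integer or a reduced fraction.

4

1. [ext C1·C2]  r_C1² + 2r_C1 − 24 = 0  ⇒  r_C1 = 4 (r>0 drops 1)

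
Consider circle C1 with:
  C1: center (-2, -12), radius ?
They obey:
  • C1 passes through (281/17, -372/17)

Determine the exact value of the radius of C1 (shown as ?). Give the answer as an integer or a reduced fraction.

21

1. [C1∋P]  r_C1² − 441 = 0  ⇒  r_C1 = 21 (r>0 drops 1)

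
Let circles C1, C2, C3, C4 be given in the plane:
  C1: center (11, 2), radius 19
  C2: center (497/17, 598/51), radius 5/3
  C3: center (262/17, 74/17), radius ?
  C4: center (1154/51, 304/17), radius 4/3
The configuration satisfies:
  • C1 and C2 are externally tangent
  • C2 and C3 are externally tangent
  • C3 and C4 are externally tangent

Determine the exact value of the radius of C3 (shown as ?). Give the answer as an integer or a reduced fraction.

14

1. [ext C2·C3]  r_C3² + (10/3)r_C3 − 728/3 = 0  ⇒  r_C3 = 14 (r>0 drops 1)
2. [ext C3·C4]  r_C3² + (8/3)r_C3 − 700/3 = 0  ⇒  r_C3 = 14 (r>0 drops 1)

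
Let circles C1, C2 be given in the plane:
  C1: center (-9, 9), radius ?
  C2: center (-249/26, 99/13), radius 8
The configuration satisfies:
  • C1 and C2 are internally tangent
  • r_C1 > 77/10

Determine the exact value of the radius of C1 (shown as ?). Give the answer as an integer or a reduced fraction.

19/2

1. [int C1,C2]  r_C1² − 16r_C1 + 247/4 = 0  ⇒  r_C1 = 13/2 or 19/2
2. given r_C1 > 77/10: keep 19/2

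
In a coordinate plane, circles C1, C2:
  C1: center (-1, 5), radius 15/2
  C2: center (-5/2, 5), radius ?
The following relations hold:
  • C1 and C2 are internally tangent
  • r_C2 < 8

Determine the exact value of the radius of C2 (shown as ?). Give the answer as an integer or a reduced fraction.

6

1. [int C1,C2]  r_C2² − 15r_C2 + 54 = 0  ⇒  r_C2 = 6 or 9
2. given r_C2 < 8: keep 6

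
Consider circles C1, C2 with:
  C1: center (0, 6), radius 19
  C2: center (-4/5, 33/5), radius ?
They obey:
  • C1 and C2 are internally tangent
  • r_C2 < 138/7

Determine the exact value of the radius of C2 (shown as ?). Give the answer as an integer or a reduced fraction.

18

1. [int C1,C2]  r_C2² − 38r_C2 + 360 = 0  ⇒  r_C2 = 18 or 20
2. given r_C2 < 138/7: keep 18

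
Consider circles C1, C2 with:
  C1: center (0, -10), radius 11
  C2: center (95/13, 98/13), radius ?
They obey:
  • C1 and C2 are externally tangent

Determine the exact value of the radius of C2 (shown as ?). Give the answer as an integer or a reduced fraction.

8

1. [ext C1·C2]  r_C2² + 22r_C2 − 240 = 0  ⇒  r_C2 = 8 (r>0 drops 1)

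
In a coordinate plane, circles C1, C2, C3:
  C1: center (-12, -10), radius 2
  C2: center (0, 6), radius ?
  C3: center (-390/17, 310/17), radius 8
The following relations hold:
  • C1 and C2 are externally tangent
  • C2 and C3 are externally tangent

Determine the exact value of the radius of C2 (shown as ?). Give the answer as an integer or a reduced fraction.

18

1. [ext C1·C2]  r_C2² + 4r_C2 − 396 = 0  ⇒  r_C2 = 18 (r>0 drops 1)
2. [ext C2·C3]  r_C2² + 16r_C2 − 612 = 0  ⇒  r_C2 = 18 (r>0 drops 1)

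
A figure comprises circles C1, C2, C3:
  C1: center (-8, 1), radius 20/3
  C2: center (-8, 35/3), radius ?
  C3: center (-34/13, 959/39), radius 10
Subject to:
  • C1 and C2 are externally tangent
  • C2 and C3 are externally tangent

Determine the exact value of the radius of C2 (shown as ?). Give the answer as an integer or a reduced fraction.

1. [ext C1·C2]  r_C2² + (40/3)r_C2 − 208/3 = 0  ⇒  r_C2 = 4 (r>0 drops 1)
2. [ext C2·C3]  r_C2² + 20r_C2 − 96 = 0  ⇒  r_C2 = 4 (r>0 drops 1)

4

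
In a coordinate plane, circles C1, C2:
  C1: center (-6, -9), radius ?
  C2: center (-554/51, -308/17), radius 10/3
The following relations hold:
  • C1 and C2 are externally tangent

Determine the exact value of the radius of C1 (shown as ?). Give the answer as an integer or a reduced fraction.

7

1. [ext C1·C2]  r_C1² + (20/3)r_C1 − 287/3 = 0  ⇒  r_C1 = 7 (r>0 drops 1)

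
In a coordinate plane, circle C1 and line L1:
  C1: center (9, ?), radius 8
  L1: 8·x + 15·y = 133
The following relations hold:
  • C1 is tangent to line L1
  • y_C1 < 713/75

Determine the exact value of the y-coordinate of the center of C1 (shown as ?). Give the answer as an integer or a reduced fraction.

1. [C1‖L1]  y_C1² − (122/15)y_C1 − 197/3 = 0  ⇒  y_C1 = -5 or 197/15
2. given y_C1 < 713/75: keep -5

-5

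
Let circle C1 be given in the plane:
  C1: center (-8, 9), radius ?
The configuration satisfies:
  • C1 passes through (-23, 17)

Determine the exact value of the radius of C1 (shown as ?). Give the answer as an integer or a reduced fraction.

17

1. [C1∋P]  r_C1² − 289 = 0  ⇒  r_C1 = 17 (r>0 drops 1)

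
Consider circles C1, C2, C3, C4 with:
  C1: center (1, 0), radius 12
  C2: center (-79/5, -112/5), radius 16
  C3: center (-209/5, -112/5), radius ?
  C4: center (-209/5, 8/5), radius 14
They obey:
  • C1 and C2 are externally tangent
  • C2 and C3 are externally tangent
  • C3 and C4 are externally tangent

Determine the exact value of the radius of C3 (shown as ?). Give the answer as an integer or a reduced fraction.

10

1. [ext C2·C3]  r_C3² + 32r_C3 − 420 = 0  ⇒  r_C3 = 10 (r>0 drops 1)
2. [ext C3·C4]  r_C3² + 28r_C3 − 380 = 0  ⇒  r_C3 = 10 (r>0 drops 1)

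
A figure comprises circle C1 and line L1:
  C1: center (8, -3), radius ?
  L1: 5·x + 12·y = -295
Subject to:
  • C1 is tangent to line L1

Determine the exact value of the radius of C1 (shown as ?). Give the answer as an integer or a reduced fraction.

1. [C1‖L1]  r_C1² − 529 = 0  ⇒  r_C1 = 23 (r>0 drops 1)

23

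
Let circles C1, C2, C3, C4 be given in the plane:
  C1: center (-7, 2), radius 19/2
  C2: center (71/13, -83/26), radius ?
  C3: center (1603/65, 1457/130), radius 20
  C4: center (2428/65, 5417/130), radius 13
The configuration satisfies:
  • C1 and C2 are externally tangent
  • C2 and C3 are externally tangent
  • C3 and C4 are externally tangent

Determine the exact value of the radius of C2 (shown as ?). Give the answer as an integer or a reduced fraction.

4

1. [ext C1·C2]  r_C2² + 19r_C2 − 92 = 0  ⇒  r_C2 = 4 (r>0 drops 1)
2. [ext C2·C3]  r_C2² + 40r_C2 − 176 = 0  ⇒  r_C2 = 4 (r>0 drops 1)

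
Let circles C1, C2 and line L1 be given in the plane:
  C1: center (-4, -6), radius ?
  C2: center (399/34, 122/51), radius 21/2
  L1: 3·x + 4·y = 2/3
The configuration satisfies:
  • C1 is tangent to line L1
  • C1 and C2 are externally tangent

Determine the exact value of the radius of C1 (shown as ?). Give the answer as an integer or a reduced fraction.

22/3

1. [C1‖L1]  r_C1² − 484/9 = 0  ⇒  r_C1 = 22/3 (r>0 drops 1)
2. [ext C1·C2]  r_C1² + 21r_C1 − 1870/9 = 0  ⇒  r_C1 = 22/3 (r>0 drops 1)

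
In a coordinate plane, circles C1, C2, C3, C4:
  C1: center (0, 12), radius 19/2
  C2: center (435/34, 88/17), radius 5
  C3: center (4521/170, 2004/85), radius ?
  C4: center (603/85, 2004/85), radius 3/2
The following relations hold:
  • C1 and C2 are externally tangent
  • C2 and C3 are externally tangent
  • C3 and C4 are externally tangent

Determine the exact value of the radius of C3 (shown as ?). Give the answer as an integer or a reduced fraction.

1. [ext C2·C3]  r_C3² + 10r_C3 − 504 = 0  ⇒  r_C3 = 18 (r>0 drops 1)
2. [ext C3·C4]  r_C3² + 3r_C3 − 378 = 0  ⇒  r_C3 = 18 (r>0 drops 1)

18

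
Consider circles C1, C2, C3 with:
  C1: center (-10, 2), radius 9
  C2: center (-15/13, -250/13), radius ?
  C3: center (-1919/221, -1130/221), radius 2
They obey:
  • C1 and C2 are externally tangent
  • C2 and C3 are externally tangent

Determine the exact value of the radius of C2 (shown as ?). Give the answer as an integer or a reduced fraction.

1. [ext C1·C2]  r_C2² + 18r_C2 − 448 = 0  ⇒  r_C2 = 14 (r>0 drops 1)
2. [ext C2·C3]  r_C2² + 4r_C2 − 252 = 0  ⇒  r_C2 = 14 (r>0 drops 1)

14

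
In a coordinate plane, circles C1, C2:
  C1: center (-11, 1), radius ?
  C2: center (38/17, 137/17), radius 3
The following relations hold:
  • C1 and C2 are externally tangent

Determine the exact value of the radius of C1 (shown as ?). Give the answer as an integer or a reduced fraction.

12

1. [ext C1·C2]  r_C1² + 6r_C1 − 216 = 0  ⇒  r_C1 = 12 (r>0 drops 1)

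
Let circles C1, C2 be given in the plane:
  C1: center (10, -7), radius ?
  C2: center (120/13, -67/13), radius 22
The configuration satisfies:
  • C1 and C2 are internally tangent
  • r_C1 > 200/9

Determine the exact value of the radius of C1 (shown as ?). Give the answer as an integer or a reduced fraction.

24

1. [int C1,C2]  r_C1² − 44r_C1 + 480 = 0  ⇒  r_C1 = 20 or 24
2. given r_C1 > 200/9: keep 24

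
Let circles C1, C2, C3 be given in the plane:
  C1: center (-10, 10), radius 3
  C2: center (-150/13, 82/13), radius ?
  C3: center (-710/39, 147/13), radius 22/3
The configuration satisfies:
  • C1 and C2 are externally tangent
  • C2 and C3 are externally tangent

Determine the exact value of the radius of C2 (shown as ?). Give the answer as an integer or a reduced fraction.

1

1. [ext C1·C2]  r_C2² + 6r_C2 − 7 = 0  ⇒  r_C2 = 1 (r>0 drops 1)
2. [ext C2·C3]  r_C2² + (44/3)r_C2 − 47/3 = 0  ⇒  r_C2 = 1 (r>0 drops 1)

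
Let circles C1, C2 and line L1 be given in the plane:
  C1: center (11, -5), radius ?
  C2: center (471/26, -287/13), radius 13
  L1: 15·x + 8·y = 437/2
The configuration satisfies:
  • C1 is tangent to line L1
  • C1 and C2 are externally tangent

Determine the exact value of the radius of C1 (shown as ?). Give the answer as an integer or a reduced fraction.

1. [C1‖L1]  r_C1² − 121/4 = 0  ⇒  r_C1 = 11/2 (r>0 drops 1)
2. [ext C1·C2]  r_C1² + 26r_C1 − 693/4 = 0  ⇒  r_C1 = 11/2 (r>0 drops 1)

11/2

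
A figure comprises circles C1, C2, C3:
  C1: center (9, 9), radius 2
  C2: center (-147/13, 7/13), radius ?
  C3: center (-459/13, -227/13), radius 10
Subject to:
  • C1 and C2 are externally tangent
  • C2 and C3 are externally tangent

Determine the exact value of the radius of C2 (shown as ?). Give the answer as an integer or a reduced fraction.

20

1. [ext C1·C2]  r_C2² + 4r_C2 − 480 = 0  ⇒  r_C2 = 20 (r>0 drops 1)
2. [ext C2·C3]  r_C2² + 20r_C2 − 800 = 0  ⇒  r_C2 = 20 (r>0 drops 1)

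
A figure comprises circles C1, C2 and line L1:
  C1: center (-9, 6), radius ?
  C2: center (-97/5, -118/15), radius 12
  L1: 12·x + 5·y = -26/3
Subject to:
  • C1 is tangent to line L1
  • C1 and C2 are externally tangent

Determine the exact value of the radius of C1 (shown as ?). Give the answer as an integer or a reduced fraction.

1. [C1‖L1]  r_C1² − 256/9 = 0  ⇒  r_C1 = 16/3 (r>0 drops 1)
2. [ext C1·C2]  r_C1² + 24r_C1 − 1408/9 = 0  ⇒  r_C1 = 16/3 (r>0 drops 1)

16/3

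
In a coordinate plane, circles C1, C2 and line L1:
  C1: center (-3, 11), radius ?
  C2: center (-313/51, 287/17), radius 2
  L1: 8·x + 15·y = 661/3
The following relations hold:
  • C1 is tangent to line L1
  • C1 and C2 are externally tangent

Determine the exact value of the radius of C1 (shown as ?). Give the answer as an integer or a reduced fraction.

14/3

1. [C1‖L1]  r_C1² − 196/9 = 0  ⇒  r_C1 = 14/3 (r>0 drops 1)
2. [ext C1·C2]  r_C1² + 4r_C1 − 364/9 = 0  ⇒  r_C1 = 14/3 (r>0 drops 1)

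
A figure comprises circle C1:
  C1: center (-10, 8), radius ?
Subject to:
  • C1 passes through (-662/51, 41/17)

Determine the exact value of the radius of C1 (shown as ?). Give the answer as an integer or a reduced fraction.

19/3

1. [C1∋P]  r_C1² − 361/9 = 0  ⇒  r_C1 = 19/3 (r>0 drops 1)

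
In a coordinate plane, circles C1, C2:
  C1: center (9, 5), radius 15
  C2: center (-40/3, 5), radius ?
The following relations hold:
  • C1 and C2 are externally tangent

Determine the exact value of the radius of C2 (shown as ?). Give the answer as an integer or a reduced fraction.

1. [ext C1·C2]  r_C2² + 30r_C2 − 2464/9 = 0  ⇒  r_C2 = 22/3 (r>0 drops 1)

22/3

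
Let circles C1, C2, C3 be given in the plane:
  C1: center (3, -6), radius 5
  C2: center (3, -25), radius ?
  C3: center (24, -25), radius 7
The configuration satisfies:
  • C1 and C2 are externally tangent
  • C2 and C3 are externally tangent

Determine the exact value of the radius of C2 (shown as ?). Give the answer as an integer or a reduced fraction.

1. [ext C1·C2]  r_C2² + 10r_C2 − 336 = 0  ⇒  r_C2 = 14 (r>0 drops 1)
2. [ext C2·C3]  r_C2² + 14r_C2 − 392 = 0  ⇒  r_C2 = 14 (r>0 drops 1)

14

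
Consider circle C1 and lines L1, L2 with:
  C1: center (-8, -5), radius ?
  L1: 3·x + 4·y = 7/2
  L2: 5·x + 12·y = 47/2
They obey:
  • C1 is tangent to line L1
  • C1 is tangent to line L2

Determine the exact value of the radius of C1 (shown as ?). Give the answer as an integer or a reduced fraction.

19/2

1. [C1‖L1]  r_C1² − 361/4 = 0  ⇒  r_C1 = 19/2 (r>0 drops 1)
2. [C1‖L2]  r_C1² − 361/4 = 0  ⇒  r_C1 = 19/2 (r>0 drops 1)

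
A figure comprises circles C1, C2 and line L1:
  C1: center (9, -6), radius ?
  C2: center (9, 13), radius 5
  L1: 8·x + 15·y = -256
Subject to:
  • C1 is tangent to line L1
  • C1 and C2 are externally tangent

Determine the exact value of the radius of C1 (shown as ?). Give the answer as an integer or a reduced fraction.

14

1. [C1‖L1]  r_C1² − 196 = 0  ⇒  r_C1 = 14 (r>0 drops 1)
2. [ext C1·C2]  r_C1² + 10r_C1 − 336 = 0  ⇒  r_C1 = 14 (r>0 drops 1)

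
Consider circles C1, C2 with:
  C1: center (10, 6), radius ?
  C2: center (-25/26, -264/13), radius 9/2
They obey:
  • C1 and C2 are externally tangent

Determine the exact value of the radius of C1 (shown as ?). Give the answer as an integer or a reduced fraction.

1. [ext C1·C2]  r_C1² + 9r_C1 − 792 = 0  ⇒  r_C1 = 24 (r>0 drops 1)

24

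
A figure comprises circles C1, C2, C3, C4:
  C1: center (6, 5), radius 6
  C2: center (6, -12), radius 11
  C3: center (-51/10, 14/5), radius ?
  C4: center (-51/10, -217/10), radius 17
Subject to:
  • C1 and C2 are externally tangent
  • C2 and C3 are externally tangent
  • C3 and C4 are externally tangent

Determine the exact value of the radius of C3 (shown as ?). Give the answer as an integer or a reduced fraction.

15/2

1. [ext C2·C3]  r_C3² + 22r_C3 − 885/4 = 0  ⇒  r_C3 = 15/2 (r>0 drops 1)
2. [ext C3·C4]  r_C3² + 34r_C3 − 1245/4 = 0  ⇒  r_C3 = 15/2 (r>0 drops 1)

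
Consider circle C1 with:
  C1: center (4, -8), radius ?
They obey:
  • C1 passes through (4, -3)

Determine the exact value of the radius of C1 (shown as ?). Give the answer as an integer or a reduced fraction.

5

1. [C1∋P]  r_C1² − 25 = 0  ⇒  r_C1 = 5 (r>0 drops 1)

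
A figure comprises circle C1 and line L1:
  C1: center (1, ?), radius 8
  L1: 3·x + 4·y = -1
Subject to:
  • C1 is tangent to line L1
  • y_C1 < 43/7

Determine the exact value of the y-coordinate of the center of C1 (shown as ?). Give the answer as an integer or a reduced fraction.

-11

1. [C1‖L1]  y_C1² + 2y_C1 − 99 = 0  ⇒  y_C1 = -11 or 9
2. given y_C1 < 43/7: keep -11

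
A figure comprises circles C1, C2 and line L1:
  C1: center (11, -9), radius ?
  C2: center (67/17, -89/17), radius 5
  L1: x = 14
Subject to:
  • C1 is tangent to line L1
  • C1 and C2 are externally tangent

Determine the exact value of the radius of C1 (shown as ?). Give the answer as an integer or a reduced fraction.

1. [C1‖L1]  r_C1² − 9 = 0  ⇒  r_C1 = 3 (r>0 drops 1)
2. [ext C1·C2]  r_C1² + 10r_C1 − 39 = 0  ⇒  r_C1 = 3 (r>0 drops 1)

3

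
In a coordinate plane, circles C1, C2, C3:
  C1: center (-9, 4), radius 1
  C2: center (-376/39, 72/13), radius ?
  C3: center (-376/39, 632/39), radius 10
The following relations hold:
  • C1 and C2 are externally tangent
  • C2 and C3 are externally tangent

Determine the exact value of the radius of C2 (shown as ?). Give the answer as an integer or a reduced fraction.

2/3

1. [ext C1·C2]  r_C2² + 2r_C2 − 16/9 = 0  ⇒  r_C2 = 2/3 (r>0 drops 1)
2. [ext C2·C3]  r_C2² + 20r_C2 − 124/9 = 0  ⇒  r_C2 = 2/3 (r>0 drops 1)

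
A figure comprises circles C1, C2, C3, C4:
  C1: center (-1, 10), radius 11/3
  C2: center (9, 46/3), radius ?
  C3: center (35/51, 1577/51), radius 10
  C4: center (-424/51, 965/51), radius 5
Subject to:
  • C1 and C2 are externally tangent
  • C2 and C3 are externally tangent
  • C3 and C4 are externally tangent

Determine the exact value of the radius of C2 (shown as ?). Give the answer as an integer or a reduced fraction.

1. [ext C1·C2]  r_C2² + (22/3)r_C2 − 115 = 0  ⇒  r_C2 = 23/3 (r>0 drops 1)
2. [ext C2·C3]  r_C2² + 20r_C2 − 1909/9 = 0  ⇒  r_C2 = 23/3 (r>0 drops 1)

23/3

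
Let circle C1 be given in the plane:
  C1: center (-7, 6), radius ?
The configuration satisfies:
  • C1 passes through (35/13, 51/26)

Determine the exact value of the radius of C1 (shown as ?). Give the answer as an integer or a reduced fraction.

21/2

1. [C1∋P]  r_C1² − 441/4 = 0  ⇒  r_C1 = 21/2 (r>0 drops 1)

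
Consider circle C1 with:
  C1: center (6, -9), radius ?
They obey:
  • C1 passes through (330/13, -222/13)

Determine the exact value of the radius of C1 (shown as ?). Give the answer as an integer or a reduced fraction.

1. [C1∋P]  r_C1² − 441 = 0  ⇒  r_C1 = 21 (r>0 drops 1)

21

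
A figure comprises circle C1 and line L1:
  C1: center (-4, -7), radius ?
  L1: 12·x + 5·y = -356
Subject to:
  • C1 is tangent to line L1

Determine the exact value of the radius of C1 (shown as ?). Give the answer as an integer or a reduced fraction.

21

1. [C1‖L1]  r_C1² − 441 = 0  ⇒  r_C1 = 21 (r>0 drops 1)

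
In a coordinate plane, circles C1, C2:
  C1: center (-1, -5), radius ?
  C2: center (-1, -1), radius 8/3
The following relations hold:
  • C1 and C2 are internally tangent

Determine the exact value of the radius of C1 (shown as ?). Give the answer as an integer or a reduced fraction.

1. [int C1,C2]  r_C1² − (16/3)r_C1 − 80/9 = 0  ⇒  r_C1 = 20/3 (r>0 drops 1)

20/3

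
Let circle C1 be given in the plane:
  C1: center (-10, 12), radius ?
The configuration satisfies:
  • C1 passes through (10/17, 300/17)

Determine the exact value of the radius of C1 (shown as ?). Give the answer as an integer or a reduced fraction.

1. [C1∋P]  r_C1² − 144 = 0  ⇒  r_C1 = 12 (r>0 drops 1)

12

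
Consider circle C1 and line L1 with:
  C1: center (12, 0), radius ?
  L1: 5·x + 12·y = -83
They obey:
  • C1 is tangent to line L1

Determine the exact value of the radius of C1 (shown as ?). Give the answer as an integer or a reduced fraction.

11

1. [C1‖L1]  r_C1² − 121 = 0  ⇒  r_C1 = 11 (r>0 drops 1)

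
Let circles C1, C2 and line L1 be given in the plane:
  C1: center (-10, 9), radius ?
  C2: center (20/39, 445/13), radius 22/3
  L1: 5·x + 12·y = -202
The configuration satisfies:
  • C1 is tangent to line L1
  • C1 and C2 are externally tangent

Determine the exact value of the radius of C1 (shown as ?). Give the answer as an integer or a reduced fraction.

20

1. [C1‖L1]  r_C1² − 400 = 0  ⇒  r_C1 = 20 (r>0 drops 1)
2. [ext C1·C2]  r_C1² + (44/3)r_C1 − 2080/3 = 0  ⇒  r_C1 = 20 (r>0 drops 1)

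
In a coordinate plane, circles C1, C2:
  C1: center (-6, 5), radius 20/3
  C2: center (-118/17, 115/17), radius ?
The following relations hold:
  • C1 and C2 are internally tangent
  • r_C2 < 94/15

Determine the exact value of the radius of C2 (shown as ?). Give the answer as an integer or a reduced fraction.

14/3

1. [int C1,C2]  r_C2² − (40/3)r_C2 + 364/9 = 0  ⇒  r_C2 = 14/3 or 26/3
2. given r_C2 < 94/15: keep 14/3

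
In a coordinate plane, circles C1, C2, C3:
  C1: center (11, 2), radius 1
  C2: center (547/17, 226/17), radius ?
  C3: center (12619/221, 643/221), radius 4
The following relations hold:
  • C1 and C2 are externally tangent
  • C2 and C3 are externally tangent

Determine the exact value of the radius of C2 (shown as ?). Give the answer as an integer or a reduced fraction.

1. [ext C1·C2]  r_C2² + 2r_C2 − 575 = 0  ⇒  r_C2 = 23 (r>0 drops 1)
2. [ext C2·C3]  r_C2² + 8r_C2 − 713 = 0  ⇒  r_C2 = 23 (r>0 drops 1)

23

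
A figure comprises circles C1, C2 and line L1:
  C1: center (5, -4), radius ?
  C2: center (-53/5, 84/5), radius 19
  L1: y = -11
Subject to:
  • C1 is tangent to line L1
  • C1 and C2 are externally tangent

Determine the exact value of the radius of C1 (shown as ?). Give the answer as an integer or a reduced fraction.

1. [C1‖L1]  r_C1² − 49 = 0  ⇒  r_C1 = 7 (r>0 drops 1)
2. [ext C1·C2]  r_C1² + 38r_C1 − 315 = 0  ⇒  r_C1 = 7 (r>0 drops 1)

7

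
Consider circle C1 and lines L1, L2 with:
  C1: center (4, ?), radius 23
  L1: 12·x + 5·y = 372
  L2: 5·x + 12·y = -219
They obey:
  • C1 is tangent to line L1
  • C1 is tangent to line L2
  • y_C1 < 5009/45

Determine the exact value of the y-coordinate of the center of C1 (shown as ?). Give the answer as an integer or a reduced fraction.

5

1. [C1‖L1]  y_C1² − (648/5)y_C1 + 623 = 0  ⇒  y_C1 = 5 or 623/5
2. [C1‖L2]  y_C1² + (239/6)y_C1 − 1345/6 = 0  ⇒  y_C1 = -269/6 or 5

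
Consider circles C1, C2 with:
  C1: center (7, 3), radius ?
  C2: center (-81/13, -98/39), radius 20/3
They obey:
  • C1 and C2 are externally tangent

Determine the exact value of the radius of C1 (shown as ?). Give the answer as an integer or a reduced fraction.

23/3

1. [ext C1·C2]  r_C1² + (40/3)r_C1 − 161 = 0  ⇒  r_C1 = 23/3 (r>0 drops 1)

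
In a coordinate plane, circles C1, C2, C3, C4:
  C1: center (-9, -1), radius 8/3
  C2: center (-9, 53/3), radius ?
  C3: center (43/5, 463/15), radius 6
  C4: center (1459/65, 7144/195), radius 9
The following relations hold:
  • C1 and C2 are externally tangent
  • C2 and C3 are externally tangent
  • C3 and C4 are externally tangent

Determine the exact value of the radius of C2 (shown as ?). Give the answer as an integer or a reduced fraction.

16

1. [ext C1·C2]  r_C2² + (16/3)r_C2 − 1024/3 = 0  ⇒  r_C2 = 16 (r>0 drops 1)
2. [ext C2·C3]  r_C2² + 12r_C2 − 448 = 0  ⇒  r_C2 = 16 (r>0 drops 1)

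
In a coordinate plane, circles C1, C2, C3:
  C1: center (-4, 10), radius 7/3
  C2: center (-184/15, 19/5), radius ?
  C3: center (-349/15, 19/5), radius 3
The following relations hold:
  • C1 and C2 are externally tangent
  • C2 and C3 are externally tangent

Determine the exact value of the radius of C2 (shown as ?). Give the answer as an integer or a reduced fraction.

1. [ext C1·C2]  r_C2² + (14/3)r_C2 − 304/3 = 0  ⇒  r_C2 = 8 (r>0 drops 1)
2. [ext C2·C3]  r_C2² + 6r_C2 − 112 = 0  ⇒  r_C2 = 8 (r>0 drops 1)

8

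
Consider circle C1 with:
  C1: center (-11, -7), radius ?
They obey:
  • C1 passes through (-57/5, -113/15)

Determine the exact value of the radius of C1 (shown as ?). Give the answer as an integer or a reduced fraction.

2/3

1. [C1∋P]  r_C1² − 4/9 = 0  ⇒  r_C1 = 2/3 (r>0 drops 1)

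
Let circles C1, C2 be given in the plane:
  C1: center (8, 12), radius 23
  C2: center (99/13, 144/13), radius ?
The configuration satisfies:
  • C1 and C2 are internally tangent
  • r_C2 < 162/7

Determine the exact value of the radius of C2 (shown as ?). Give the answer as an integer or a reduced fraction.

22

1. [int C1,C2]  r_C2² − 46r_C2 + 528 = 0  ⇒  r_C2 = 22 or 24
2. given r_C2 < 162/7: keep 22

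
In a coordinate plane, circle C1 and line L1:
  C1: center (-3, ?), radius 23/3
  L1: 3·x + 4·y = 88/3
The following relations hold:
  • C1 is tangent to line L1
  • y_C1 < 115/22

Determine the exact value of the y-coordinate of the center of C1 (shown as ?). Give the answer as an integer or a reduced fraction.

0

1. [C1‖L1]  y_C1² − (115/6)y_C1 = 0  ⇒  y_C1 = 0 or 115/6
2. given y_C1 < 115/22: keep 0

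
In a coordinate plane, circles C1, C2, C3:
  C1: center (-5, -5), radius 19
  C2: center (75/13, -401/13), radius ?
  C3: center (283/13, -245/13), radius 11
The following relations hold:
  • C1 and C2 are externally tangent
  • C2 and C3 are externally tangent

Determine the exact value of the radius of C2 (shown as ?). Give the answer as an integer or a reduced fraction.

1. [ext C1·C2]  r_C2² + 38r_C2 − 423 = 0  ⇒  r_C2 = 9 (r>0 drops 1)
2. [ext C2·C3]  r_C2² + 22r_C2 − 279 = 0  ⇒  r_C2 = 9 (r>0 drops 1)

9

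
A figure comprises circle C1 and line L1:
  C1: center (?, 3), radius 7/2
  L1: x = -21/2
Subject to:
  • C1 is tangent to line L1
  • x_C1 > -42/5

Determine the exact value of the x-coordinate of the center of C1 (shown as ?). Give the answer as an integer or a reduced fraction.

-7

1. [C1‖L1]  x_C1² + 21x_C1 + 98 = 0  ⇒  x_C1 = -14 or -7
2. given x_C1 > -42/5: keep -7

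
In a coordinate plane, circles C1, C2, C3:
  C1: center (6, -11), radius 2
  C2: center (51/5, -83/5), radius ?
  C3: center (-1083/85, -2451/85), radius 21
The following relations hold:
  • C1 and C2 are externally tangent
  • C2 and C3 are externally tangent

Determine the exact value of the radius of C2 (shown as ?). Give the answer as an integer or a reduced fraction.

5

1. [ext C1·C2]  r_C2² + 4r_C2 − 45 = 0  ⇒  r_C2 = 5 (r>0 drops 1)
2. [ext C2·C3]  r_C2² + 42r_C2 − 235 = 0  ⇒  r_C2 = 5 (r>0 drops 1)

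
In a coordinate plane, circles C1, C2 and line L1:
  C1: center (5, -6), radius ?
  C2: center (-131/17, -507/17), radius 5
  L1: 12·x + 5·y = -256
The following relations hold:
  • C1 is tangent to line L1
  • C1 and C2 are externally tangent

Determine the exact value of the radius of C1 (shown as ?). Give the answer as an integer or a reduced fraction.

1. [C1‖L1]  r_C1² − 484 = 0  ⇒  r_C1 = 22 (r>0 drops 1)
2. [ext C1·C2]  r_C1² + 10r_C1 − 704 = 0  ⇒  r_C1 = 22 (r>0 drops 1)

22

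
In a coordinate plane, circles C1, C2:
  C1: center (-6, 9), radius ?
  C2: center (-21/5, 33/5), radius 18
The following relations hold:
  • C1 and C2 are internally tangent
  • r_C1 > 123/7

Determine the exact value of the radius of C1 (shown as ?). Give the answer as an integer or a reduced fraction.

1. [int C1,C2]  r_C1² − 36r_C1 + 315 = 0  ⇒  r_C1 = 15 or 21
2. given r_C1 > 123/7: keep 21

21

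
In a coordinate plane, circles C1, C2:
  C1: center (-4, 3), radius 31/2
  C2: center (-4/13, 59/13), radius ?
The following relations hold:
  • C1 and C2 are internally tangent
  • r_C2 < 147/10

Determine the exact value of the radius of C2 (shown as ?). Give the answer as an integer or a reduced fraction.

1. [int C1,C2]  r_C2² − 31r_C2 + 897/4 = 0  ⇒  r_C2 = 23/2 or 39/2
2. given r_C2 < 147/10: keep 23/2

23/2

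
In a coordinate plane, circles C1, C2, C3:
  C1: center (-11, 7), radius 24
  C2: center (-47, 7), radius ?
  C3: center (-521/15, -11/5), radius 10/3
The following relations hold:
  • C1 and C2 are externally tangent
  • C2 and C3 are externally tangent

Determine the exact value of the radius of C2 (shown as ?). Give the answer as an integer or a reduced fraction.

1. [ext C1·C2]  r_C2² + 48r_C2 − 720 = 0  ⇒  r_C2 = 12 (r>0 drops 1)
2. [ext C2·C3]  r_C2² + (20/3)r_C2 − 224 = 0  ⇒  r_C2 = 12 (r>0 drops 1)

12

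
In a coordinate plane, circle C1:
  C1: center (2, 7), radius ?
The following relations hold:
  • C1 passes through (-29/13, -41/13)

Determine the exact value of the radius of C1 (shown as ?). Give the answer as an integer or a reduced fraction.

11

1. [C1∋P]  r_C1² − 121 = 0  ⇒  r_C1 = 11 (r>0 drops 1)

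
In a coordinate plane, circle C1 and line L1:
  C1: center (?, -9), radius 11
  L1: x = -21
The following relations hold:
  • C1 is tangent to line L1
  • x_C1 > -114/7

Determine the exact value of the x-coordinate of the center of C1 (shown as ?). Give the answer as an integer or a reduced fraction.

-10

1. [C1‖L1]  x_C1² + 42x_C1 + 320 = 0  ⇒  x_C1 = -32 or -10
2. given x_C1 > -114/7: keep -10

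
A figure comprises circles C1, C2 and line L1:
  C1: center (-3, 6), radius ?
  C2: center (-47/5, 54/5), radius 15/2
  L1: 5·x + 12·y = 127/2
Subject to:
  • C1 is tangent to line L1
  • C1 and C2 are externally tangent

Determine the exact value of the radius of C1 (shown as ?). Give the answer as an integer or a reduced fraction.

1. [C1‖L1]  r_C1² − 1/4 = 0  ⇒  r_C1 = 1/2 (r>0 drops 1)
2. [ext C1·C2]  r_C1² + 15r_C1 − 31/4 = 0  ⇒  r_C1 = 1/2 (r>0 drops 1)

1/2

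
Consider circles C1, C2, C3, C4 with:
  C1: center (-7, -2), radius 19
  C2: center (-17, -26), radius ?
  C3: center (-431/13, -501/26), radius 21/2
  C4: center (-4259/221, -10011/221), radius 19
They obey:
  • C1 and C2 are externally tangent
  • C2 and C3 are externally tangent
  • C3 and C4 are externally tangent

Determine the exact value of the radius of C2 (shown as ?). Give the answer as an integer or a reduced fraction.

7

1. [ext C1·C2]  r_C2² + 38r_C2 − 315 = 0  ⇒  r_C2 = 7 (r>0 drops 1)
2. [ext C2·C3]  r_C2² + 21r_C2 − 196 = 0  ⇒  r_C2 = 7 (r>0 drops 1)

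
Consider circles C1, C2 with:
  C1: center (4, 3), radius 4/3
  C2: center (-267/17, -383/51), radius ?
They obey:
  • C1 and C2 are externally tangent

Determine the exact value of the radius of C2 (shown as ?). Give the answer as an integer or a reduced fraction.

21

1. [ext C1·C2]  r_C2² + (8/3)r_C2 − 497 = 0  ⇒  r_C2 = 21 (r>0 drops 1)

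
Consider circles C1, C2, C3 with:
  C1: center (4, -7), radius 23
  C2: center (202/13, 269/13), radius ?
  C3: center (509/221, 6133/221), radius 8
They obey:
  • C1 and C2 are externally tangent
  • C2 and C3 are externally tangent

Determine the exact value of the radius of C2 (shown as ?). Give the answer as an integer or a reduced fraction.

7

1. [ext C1·C2]  r_C2² + 46r_C2 − 371 = 0  ⇒  r_C2 = 7 (r>0 drops 1)
2. [ext C2·C3]  r_C2² + 16r_C2 − 161 = 0  ⇒  r_C2 = 7 (r>0 drops 1)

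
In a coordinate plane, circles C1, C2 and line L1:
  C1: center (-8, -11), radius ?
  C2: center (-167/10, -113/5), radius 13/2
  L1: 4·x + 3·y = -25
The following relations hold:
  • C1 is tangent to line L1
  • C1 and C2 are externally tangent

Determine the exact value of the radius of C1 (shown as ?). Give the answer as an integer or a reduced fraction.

8

1. [C1‖L1]  r_C1² − 64 = 0  ⇒  r_C1 = 8 (r>0 drops 1)
2. [ext C1·C2]  r_C1² + 13r_C1 − 168 = 0  ⇒  r_C1 = 8 (r>0 drops 1)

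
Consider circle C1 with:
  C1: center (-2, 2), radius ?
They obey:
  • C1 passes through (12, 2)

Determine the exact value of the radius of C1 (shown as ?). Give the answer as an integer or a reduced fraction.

1. [C1∋P]  r_C1² − 196 = 0  ⇒  r_C1 = 14 (r>0 drops 1)

14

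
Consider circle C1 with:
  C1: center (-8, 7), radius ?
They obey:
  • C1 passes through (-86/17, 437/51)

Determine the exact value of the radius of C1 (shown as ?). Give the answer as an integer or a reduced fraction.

1. [C1∋P]  r_C1² − 100/9 = 0  ⇒  r_C1 = 10/3 (r>0 drops 1)

10/3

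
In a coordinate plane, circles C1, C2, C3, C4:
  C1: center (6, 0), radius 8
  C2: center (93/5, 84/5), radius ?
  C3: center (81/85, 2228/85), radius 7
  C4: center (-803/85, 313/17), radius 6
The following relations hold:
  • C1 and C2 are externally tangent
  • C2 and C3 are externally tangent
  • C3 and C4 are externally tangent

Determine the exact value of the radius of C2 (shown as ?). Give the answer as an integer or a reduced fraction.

1. [ext C1·C2]  r_C2² + 16r_C2 − 377 = 0  ⇒  r_C2 = 13 (r>0 drops 1)
2. [ext C2·C3]  r_C2² + 14r_C2 − 351 = 0  ⇒  r_C2 = 13 (r>0 drops 1)

13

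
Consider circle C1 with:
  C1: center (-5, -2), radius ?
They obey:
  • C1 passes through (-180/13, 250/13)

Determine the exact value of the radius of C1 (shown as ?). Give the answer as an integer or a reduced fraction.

23

1. [C1∋P]  r_C1² − 529 = 0  ⇒  r_C1 = 23 (r>0 drops 1)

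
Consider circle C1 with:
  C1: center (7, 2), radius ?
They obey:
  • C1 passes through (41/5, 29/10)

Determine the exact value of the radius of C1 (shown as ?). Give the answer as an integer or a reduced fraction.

1. [C1∋P]  r_C1² − 9/4 = 0  ⇒  r_C1 = 3/2 (r>0 drops 1)

3/2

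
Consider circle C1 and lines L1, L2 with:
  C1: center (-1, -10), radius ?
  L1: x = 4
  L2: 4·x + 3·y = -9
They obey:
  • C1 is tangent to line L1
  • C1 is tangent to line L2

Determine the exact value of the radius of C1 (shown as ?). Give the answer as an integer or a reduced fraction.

5

1. [C1‖L1]  r_C1² − 25 = 0  ⇒  r_C1 = 5 (r>0 drops 1)
2. [C1‖L2]  r_C1² − 25 = 0  ⇒  r_C1 = 5 (r>0 drops 1)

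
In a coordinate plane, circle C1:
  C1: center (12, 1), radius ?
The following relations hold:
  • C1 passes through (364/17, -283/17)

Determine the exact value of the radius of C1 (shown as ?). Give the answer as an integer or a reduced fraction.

1. [C1∋P]  r_C1² − 400 = 0  ⇒  r_C1 = 20 (r>0 drops 1)

20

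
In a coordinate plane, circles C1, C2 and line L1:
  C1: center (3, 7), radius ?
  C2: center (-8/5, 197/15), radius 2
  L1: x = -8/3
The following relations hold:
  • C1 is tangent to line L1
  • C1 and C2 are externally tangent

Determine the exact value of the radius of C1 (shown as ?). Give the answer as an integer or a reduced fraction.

1. [C1‖L1]  r_C1² − 289/9 = 0  ⇒  r_C1 = 17/3 (r>0 drops 1)
2. [ext C1·C2]  r_C1² + 4r_C1 − 493/9 = 0  ⇒  r_C1 = 17/3 (r>0 drops 1)

17/3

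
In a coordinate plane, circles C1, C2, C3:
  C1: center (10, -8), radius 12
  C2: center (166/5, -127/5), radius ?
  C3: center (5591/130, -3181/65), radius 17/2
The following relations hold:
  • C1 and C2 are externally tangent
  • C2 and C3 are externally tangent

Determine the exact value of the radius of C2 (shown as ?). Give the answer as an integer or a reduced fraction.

1. [ext C1·C2]  r_C2² + 24r_C2 − 697 = 0  ⇒  r_C2 = 17 (r>0 drops 1)
2. [ext C2·C3]  r_C2² + 17r_C2 − 578 = 0  ⇒  r_C2 = 17 (r>0 drops 1)

17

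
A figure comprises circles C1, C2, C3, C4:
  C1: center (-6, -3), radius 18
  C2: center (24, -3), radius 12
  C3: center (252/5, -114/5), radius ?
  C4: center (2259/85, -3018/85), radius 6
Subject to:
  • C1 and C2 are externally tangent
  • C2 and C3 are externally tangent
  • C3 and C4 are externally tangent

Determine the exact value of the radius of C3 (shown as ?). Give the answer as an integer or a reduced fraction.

21

1. [ext C2·C3]  r_C3² + 24r_C3 − 945 = 0  ⇒  r_C3 = 21 (r>0 drops 1)
2. [ext C3·C4]  r_C3² + 12r_C3 − 693 = 0  ⇒  r_C3 = 21 (r>0 drops 1)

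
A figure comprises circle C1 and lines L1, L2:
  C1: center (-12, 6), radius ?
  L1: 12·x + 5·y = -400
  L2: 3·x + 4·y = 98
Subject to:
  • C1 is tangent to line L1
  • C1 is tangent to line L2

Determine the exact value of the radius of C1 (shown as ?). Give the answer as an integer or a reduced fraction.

22

1. [C1‖L1]  r_C1² − 484 = 0  ⇒  r_C1 = 22 (r>0 drops 1)
2. [C1‖L2]  r_C1² − 484 = 0  ⇒  r_C1 = 22 (r>0 drops 1)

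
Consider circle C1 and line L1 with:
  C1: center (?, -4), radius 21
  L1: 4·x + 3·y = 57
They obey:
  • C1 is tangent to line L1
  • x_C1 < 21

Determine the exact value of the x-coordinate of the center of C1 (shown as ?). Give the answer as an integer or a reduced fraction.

1. [C1‖L1]  x_C1² − (69/2)x_C1 − 783/2 = 0  ⇒  x_C1 = -9 or 87/2
2. given x_C1 < 21: keep -9

-9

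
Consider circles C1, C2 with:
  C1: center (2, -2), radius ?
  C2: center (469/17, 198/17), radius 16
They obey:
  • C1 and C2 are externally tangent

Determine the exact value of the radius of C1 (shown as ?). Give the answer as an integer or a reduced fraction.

13

1. [ext C1·C2]  r_C1² + 32r_C1 − 585 = 0  ⇒  r_C1 = 13 (r>0 drops 1)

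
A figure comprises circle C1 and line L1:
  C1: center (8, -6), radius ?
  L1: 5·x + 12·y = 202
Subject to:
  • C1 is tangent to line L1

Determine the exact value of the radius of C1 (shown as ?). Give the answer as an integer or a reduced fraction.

1. [C1‖L1]  r_C1² − 324 = 0  ⇒  r_C1 = 18 (r>0 drops 1)

18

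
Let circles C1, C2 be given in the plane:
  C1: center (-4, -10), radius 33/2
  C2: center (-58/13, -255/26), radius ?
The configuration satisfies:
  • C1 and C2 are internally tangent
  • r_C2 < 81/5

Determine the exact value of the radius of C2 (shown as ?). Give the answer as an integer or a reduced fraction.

16

1. [int C1,C2]  r_C2² − 33r_C2 + 272 = 0  ⇒  r_C2 = 16 or 17
2. given r_C2 < 81/5: keep 16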